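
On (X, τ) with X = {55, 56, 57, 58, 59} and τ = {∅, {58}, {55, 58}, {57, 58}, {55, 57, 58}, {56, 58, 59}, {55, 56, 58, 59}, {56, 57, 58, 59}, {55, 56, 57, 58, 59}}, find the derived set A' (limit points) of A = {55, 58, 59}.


A' = {55, 56, 57, 59}

For each x ∈ X, list the open sets U ∈ τ with x ∈ U, then check whether U ∩ (A ∖ {x}) ≠ ∅ for every such U.
  x = 55: opens ∋ x are {55, 58}, {55, 57, 58}, {55, 56, 58, 59}, {55, 56, 57, 58, 59}; each meets A ∖ {55}, so x IS a limit point.
  x = 56: opens ∋ x are {56, 58, 59}, {55, 56, 58, 59}, {56, 57, 58, 59}, {55, 56, 57, 58, 59}; each meets A ∖ {56}, so x IS a limit point.
  x = 57: opens ∋ x are {57, 58}, {55, 57, 58}, {56, 57, 58, 59}, {55, 56, 57, 58, 59}; each meets A ∖ {57}, so x IS a limit point.
  x = 58: open {58} ∋ x has {58} ∩ (A ∖ {58}) = ∅, so x is NOT a limit point.
  x = 59: opens ∋ x are {56, 58, 59}, {55, 56, 58, 59}, {56, 57, 58, 59}, {55, 56, 57, 58, 59}; each meets A ∖ {59}, so x IS a limit point.
Collecting: A' = {55, 56, 57, 59}.


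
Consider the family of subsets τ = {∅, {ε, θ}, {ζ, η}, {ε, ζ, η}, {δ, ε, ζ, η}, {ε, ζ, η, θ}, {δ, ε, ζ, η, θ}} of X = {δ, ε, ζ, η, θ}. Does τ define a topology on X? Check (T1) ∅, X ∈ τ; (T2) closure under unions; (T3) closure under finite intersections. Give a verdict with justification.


τ is NOT a topology on X.

Axiom (T1): ∅ ∈ τ? Yes; X ∈ τ? Yes.
Axiom (T2/T3): check pairwise unions and intersections of members of τ.
Counterexample for (T3): {ε, θ} ∩ {ε, ζ, η} = {ε} ∉ τ. Therefore τ is NOT a topology.


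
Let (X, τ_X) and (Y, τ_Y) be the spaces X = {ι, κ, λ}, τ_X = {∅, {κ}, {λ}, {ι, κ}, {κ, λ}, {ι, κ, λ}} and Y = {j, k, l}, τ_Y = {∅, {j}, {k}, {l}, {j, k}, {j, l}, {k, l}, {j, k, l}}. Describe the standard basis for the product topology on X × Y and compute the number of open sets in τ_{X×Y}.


Basis B = {∅ × ∅, {κ} × {j}, {κ} × {k}, {κ} × {l}, {λ} × {j}, {λ} × {k}, {λ} × {l}, {ι, κ} × {j}, {ι, κ} × {k}, {ι, κ} × {l}, {κ} × {j, k}, {κ} × {j, l}, {κ, λ} × {j}, {κ} × {k, l}, {κ, λ} × {k}, {κ, λ} × {l}, {λ} × {j, k}, {λ} × {j, l}, {λ} × {k, l}, {ι, κ, λ} × {j}, {ι, κ, λ} × {k}, {ι, κ, λ} × {l}, {κ} × {j, k, l}, {λ} × {j, k, l}, {ι, κ} × {j, k}, {ι, κ} × {j, l}, {ι, κ} × {k, l}, {κ, λ} × {j, k}, {κ, λ} × {j, l}, {κ, λ} × {k, l}, {ι, κ} × {j, k, l}, {ι, κ, λ} × {j, k}, {ι, κ, λ} × {j, l}, {ι, κ, λ} × {k, l}, {κ, λ} × {j, k, l}, {ι, κ, λ} × {j, k, l}}; |τ_{X×Y}| = 216.

Enumerate products U × V with U ∈ τ_X, V ∈ τ_Y (deduplicated):
  ∅ × ∅ = {} (∅)
  {κ} × {j} = {(κ,j)}
  {κ} × {k} = {(κ,k)}
  {κ} × {l} = {(κ,l)}
  {λ} × {j} = {(λ,j)}
  {λ} × {k} = {(λ,k)}
  {λ} × {l} = {(λ,l)}
  {ι, κ} × {j} = {(ι,j), (κ,j)}
  {ι, κ} × {k} = {(ι,k), (κ,k)}
  {ι, κ} × {l} = {(ι,l), (κ,l)}
  {κ} × {j, k} = {(κ,j), (κ,k)}
  {κ} × {j, l} = {(κ,j), (κ,l)}
  {κ, λ} × {j} = {(κ,j), (λ,j)}
  {κ} × {k, l} = {(κ,k), (κ,l)}
  {κ, λ} × {k} = {(κ,k), (λ,k)}
  {κ, λ} × {l} = {(κ,l), (λ,l)}
  {λ} × {j, k} = {(λ,j), (λ,k)}
  {λ} × {j, l} = {(λ,j), (λ,l)}
  {λ} × {k, l} = {(λ,k), (λ,l)}
  {ι, κ, λ} × {j} = {(ι,j), (κ,j), (λ,j)}
  {ι, κ, λ} × {k} = {(ι,k), (κ,k), (λ,k)}
  {ι, κ, λ} × {l} = {(ι,l), (κ,l), (λ,l)}
  {κ} × {j, k, l} = {(κ,j), (κ,k), (κ,l)}
  {λ} × {j, k, l} = {(λ,j), (λ,k), (λ,l)}
  {ι, κ} × {j, k} = {(ι,j), (ι,k), (κ,j), (κ,k)}
  {ι, κ} × {j, l} = {(ι,j), (ι,l), (κ,j), (κ,l)}
  {ι, κ} × {k, l} = {(ι,k), (ι,l), (κ,k), (κ,l)}
  {κ, λ} × {j, k} = {(κ,j), (κ,k), (λ,j), (λ,k)}
  {κ, λ} × {j, l} = {(κ,j), (κ,l), (λ,j), (λ,l)}
  {κ, λ} × {k, l} = {(κ,k), (κ,l), (λ,k), (λ,l)}
  {ι, κ} × {j, k, l} = {(ι,j), (ι,k), (ι,l), (κ,j), (κ,k), (κ,l)}
  {ι, κ, λ} × {j, k} = {(ι,j), (ι,k), (κ,j), (κ,k), (λ,j), (λ,k)}
  {ι, κ, λ} × {j, l} = {(ι,j), (ι,l), (κ,j), (κ,l), (λ,j), (λ,l)}
  {ι, κ, λ} × {k, l} = {(ι,k), (ι,l), (κ,k), (κ,l), (λ,k), (λ,l)}
  {κ, λ} × {j, k, l} = {(κ,j), (κ,k), (κ,l), (λ,j), (λ,k), (λ,l)}
  {ι, κ, λ} × {j, k, l} = {(ι,j), (ι,k), (ι,l), (κ,j), (κ,k), (κ,l), (λ,j), (λ,k), (λ,l)}
These 36 distinct sets form the basis B.
Close under arbitrary unions to get τ_{X×Y}; counting gives |τ_{X×Y}| = 216.


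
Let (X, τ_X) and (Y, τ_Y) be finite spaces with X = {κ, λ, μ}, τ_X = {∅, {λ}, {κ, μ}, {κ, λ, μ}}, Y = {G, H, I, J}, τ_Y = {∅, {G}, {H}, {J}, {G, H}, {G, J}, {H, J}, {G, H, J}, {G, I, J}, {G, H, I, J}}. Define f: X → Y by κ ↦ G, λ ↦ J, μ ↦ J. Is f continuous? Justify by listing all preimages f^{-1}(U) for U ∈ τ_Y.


f is NOT continuous.

Compute f^{-1}(U) for each U ∈ τ_Y:
  U = ∅: f^{-1}(U) = ∅ ∈ τ_X ✓.
  U = {G}: f^{-1}(U) = {κ} ∉ τ_X ✗.
  U = {H}: f^{-1}(U) = ∅ ∈ τ_X ✓.
  U = {J}: f^{-1}(U) = {λ, μ} ∉ τ_X ✗.
  U = {G, H}: f^{-1}(U) = {κ} ∉ τ_X ✗.
  U = {G, J}: f^{-1}(U) = {κ, λ, μ} ∈ τ_X ✓.
  U = {H, J}: f^{-1}(U) = {λ, μ} ∉ τ_X ✗.
  U = {G, H, J}: f^{-1}(U) = {κ, λ, μ} ∈ τ_X ✓.
  U = {G, I, J}: f^{-1}(U) = {κ, λ, μ} ∈ τ_X ✓.
  U = {G, H, I, J}: f^{-1}(U) = {κ, λ, μ} ∈ τ_X ✓.
Found U = {G} with f^{-1}(U) = {κ} not in τ_X. Therefore f is NOT continuous.


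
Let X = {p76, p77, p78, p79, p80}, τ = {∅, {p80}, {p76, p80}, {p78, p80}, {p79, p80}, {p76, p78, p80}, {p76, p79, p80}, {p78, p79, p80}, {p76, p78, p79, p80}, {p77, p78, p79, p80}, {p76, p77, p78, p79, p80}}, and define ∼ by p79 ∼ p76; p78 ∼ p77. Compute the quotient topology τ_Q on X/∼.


X/∼ = {[p76=p79], [p77=p78], [p80]}; |τ_Q| = 4.

Equivalence classes: [p76=p79], [p77=p78], [p80].
Quotient map π: X → X/∼ sends p76 ↦ [p76=p79], p77 ↦ [p77=p78], p78 ↦ [p77=p78], p79 ↦ [p76=p79], p80 ↦ [p80].
For each subset V ⊆ X/∼, compute π^{-1}(V) ⊆ X and check whether π^{-1}(V) ∈ τ. V is open in τ_Q iff π^{-1}(V) ∈ τ.
  V = {}: π^{-1}(V) = ∅ ∈ τ ✓.
  V = {[p76=p79]}: π^{-1}(V) = {p76, p79} ∉ τ ✗.
  V = {[p77=p78]}: π^{-1}(V) = {p77, p78} ∉ τ ✗.
  V = {[p76=p79], [p77=p78]}: π^{-1}(V) = {p76, p77, p78, p79} ∉ τ ✗.
  V = {[p80]}: π^{-1}(V) = {p80} ∈ τ ✓.
  V = {[p76=p79], [p80]}: π^{-1}(V) = {p76, p79, p80} ∈ τ ✓.
  V = {[p77=p78], [p80]}: π^{-1}(V) = {p77, p78, p80} ∉ τ ✗.
  V = {[p76=p79], [p77=p78], [p80]}: π^{-1}(V) = {p76, p77, p78, p79, p80} ∈ τ ✓.
Open sets in the quotient: τ_Q = {{}, {[p80]}, {[p76=p79], [p80]}, {[p76=p79], [p77=p78], [p80]}} (4 elements).


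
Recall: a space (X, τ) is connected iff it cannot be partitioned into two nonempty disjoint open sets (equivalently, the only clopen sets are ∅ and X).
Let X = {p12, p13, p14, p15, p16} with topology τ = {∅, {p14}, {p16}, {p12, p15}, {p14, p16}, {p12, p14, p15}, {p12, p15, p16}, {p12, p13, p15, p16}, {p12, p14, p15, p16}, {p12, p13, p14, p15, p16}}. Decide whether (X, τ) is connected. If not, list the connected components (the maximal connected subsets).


(X, τ) is disconnected; components = [{p14}, {p12, p13, p15, p16}].

Find clopen sets (U ∈ τ with X ∖ U ∈ τ):
  U = ∅, X ∖ U = {p12, p13, p14, p15, p16} — both open, so U is clopen.
  U = {p14}, X ∖ U = {p12, p13, p15, p16} — both open, so U is clopen.
  U = {p12, p13, p15, p16}, X ∖ U = {p14} — both open, so U is clopen.
  U = {p12, p13, p14, p15, p16}, X ∖ U = ∅ — both open, so U is clopen.
Nontrivial clopen(s) exist: e.g. {p12, p13, p15, p16}. So (X, τ) is disconnected.
Compute connected components by grouping points that agree on all clopens:
  component: {p14}
  component: {p12, p13, p15, p16}


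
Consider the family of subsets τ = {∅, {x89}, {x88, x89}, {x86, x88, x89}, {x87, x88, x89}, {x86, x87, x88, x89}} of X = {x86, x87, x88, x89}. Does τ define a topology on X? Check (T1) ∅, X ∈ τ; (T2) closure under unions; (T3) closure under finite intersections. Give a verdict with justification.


τ IS a topology on X.

Axiom (T1): ∅ ∈ τ? Yes; X ∈ τ? Yes.
Axiom (T2/T3): check pairwise unions and intersections of members of τ.
All pairwise intersections and unions checked — each lies in τ. Therefore τ satisfies (T1), (T2), (T3): it IS a topology on X.


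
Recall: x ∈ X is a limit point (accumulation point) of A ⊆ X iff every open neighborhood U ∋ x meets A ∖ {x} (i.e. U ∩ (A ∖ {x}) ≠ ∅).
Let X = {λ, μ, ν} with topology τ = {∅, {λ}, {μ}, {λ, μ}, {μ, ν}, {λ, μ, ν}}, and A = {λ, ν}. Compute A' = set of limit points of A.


A' = ∅

For each x ∈ X, list the open sets U ∈ τ with x ∈ U, then check whether U ∩ (A ∖ {x}) ≠ ∅ for every such U.
  x = λ: open {λ} ∋ x has {λ} ∩ (A ∖ {λ}) = ∅, so x is NOT a limit point.
  x = μ: open {μ} ∋ x has {μ} ∩ (A ∖ {μ}) = ∅, so x is NOT a limit point.
  x = ν: open {μ, ν} ∋ x has {μ, ν} ∩ (A ∖ {ν}) = ∅, so x is NOT a limit point.
Collecting: A' = ∅.


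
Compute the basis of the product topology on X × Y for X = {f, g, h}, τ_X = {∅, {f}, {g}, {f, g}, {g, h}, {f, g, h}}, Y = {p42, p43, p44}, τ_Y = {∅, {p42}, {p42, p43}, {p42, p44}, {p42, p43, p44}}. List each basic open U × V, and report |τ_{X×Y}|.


Basis B = {∅ × ∅, {f} × {p42}, {g} × {p42}, {f} × {p42, p43}, {f} × {p42, p44}, {f, g} × {p42}, {g} × {p42, p43}, {g} × {p42, p44}, {g, h} × {p42}, {f} × {p42, p43, p44}, {f, g, h} × {p42}, {g} × {p42, p43, p44}, {f, g} × {p42, p43}, {f, g} × {p42, p44}, {g, h} × {p42, p43}, {g, h} × {p42, p44}, {f, g} × {p42, p43, p44}, {f, g, h} × {p42, p43}, {f, g, h} × {p42, p44}, {g, h} × {p42, p43, p44}, {f, g, h} × {p42, p43, p44}}; |τ_{X×Y}| = 70.

Enumerate products U × V with U ∈ τ_X, V ∈ τ_Y (deduplicated):
  ∅ × ∅ = {} (∅)
  {f} × {p42} = {(f,p42)}
  {g} × {p42} = {(g,p42)}
  {f} × {p42, p43} = {(f,p42), (f,p43)}
  {f} × {p42, p44} = {(f,p42), (f,p44)}
  {f, g} × {p42} = {(f,p42), (g,p42)}
  {g} × {p42, p43} = {(g,p42), (g,p43)}
  {g} × {p42, p44} = {(g,p42), (g,p44)}
  {g, h} × {p42} = {(g,p42), (h,p42)}
  {f} × {p42, p43, p44} = {(f,p42), (f,p43), (f,p44)}
  {f, g, h} × {p42} = {(f,p42), (g,p42), (h,p42)}
  {g} × {p42, p43, p44} = {(g,p42), (g,p43), (g,p44)}
  {f, g} × {p42, p43} = {(f,p42), (f,p43), (g,p42), (g,p43)}
  {f, g} × {p42, p44} = {(f,p42), (f,p44), (g,p42), (g,p44)}
  {g, h} × {p42, p43} = {(g,p42), (g,p43), (h,p42), (h,p43)}
  {g, h} × {p42, p44} = {(g,p42), (g,p44), (h,p42), (h,p44)}
  {f, g} × {p42, p43, p44} = {(f,p42), (f,p43), (f,p44), (g,p42), (g,p43), (g,p44)}
  {f, g, h} × {p42, p43} = {(f,p42), (f,p43), (g,p42), (g,p43), (h,p42), (h,p43)}
  {f, g, h} × {p42, p44} = {(f,p42), (f,p44), (g,p42), (g,p44), (h,p42), (h,p44)}
  {g, h} × {p42, p43, p44} = {(g,p42), (g,p43), (g,p44), (h,p42), (h,p43), (h,p44)}
  {f, g, h} × {p42, p43, p44} = {(f,p42), (f,p43), (f,p44), (g,p42), (g,p43), (g,p44), (h,p42), (h,p43), (h,p44)}
These 21 distinct sets form the basis B.
Close under arbitrary unions to get τ_{X×Y}; counting gives |τ_{X×Y}| = 70.


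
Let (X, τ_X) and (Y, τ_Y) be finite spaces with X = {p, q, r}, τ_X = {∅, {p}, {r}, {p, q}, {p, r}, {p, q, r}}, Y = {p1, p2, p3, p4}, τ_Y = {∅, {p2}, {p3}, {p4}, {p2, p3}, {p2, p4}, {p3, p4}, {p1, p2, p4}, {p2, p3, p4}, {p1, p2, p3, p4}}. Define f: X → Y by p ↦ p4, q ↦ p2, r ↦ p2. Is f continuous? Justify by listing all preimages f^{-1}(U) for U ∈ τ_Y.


f is NOT continuous.

Compute f^{-1}(U) for each U ∈ τ_Y:
  U = ∅: f^{-1}(U) = ∅ ∈ τ_X ✓.
  U = {p2}: f^{-1}(U) = {q, r} ∉ τ_X ✗.
  U = {p3}: f^{-1}(U) = ∅ ∈ τ_X ✓.
  U = {p4}: f^{-1}(U) = {p} ∈ τ_X ✓.
  U = {p2, p3}: f^{-1}(U) = {q, r} ∉ τ_X ✗.
  U = {p2, p4}: f^{-1}(U) = {p, q, r} ∈ τ_X ✓.
  U = {p3, p4}: f^{-1}(U) = {p} ∈ τ_X ✓.
  U = {p1, p2, p4}: f^{-1}(U) = {p, q, r} ∈ τ_X ✓.
  U = {p2, p3, p4}: f^{-1}(U) = {p, q, r} ∈ τ_X ✓.
  U = {p1, p2, p3, p4}: f^{-1}(U) = {p, q, r} ∈ τ_X ✓.
Found U = {p2} with f^{-1}(U) = {q, r} not in τ_X. Therefore f is NOT continuous.


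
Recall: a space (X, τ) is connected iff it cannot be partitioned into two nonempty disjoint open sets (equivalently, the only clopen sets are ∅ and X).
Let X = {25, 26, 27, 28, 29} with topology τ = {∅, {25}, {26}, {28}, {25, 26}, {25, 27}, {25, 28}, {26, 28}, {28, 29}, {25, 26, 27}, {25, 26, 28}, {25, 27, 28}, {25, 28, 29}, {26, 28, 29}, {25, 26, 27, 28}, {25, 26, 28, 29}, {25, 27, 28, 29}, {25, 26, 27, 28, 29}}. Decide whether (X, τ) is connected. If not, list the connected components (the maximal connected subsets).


(X, τ) is disconnected; components = [{26}, {25, 27}, {28, 29}].

Find clopen sets (U ∈ τ with X ∖ U ∈ τ):
  U = ∅, X ∖ U = {25, 26, 27, 28, 29} — both open, so U is clopen.
  U = {26}, X ∖ U = {25, 27, 28, 29} — both open, so U is clopen.
  U = {25, 27}, X ∖ U = {26, 28, 29} — both open, so U is clopen.
  U = {28, 29}, X ∖ U = {25, 26, 27} — both open, so U is clopen.
  U = {25, 26, 27}, X ∖ U = {28, 29} — both open, so U is clopen.
  U = {26, 28, 29}, X ∖ U = {25, 27} — both open, so U is clopen.
  U = {25, 27, 28, 29}, X ∖ U = {26} — both open, so U is clopen.
  U = {25, 26, 27, 28, 29}, X ∖ U = ∅ — both open, so U is clopen.
Nontrivial clopen(s) exist: e.g. {28, 29}. So (X, τ) is disconnected.
Compute connected components by grouping points that agree on all clopens:
  component: {26}
  component: {25, 27}
  component: {28, 29}


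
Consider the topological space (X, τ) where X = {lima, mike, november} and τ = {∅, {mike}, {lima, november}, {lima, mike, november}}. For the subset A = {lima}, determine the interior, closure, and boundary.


int(A) = ∅, cl(A) = {lima, november}, ∂A = {lima, november}.

Closed sets in (X, τ) are complements of opens:
  closed(X, τ) = {∅, {mike}, {lima, november}, {lima, mike, november}}.
int(A) = ⋃ {U ∈ τ : U ⊆ A}. Opens contained in A: ∅.
Taking the union of these: int(A) = ∅.
cl(A) = ⋂ {C closed : A ⊆ C}. Closed sets containing A: {lima, november}, {lima, mike, november}.
Intersecting these: cl(A) = {lima, november}.
∂A = cl(A) ∖ int(A) = {lima, november} ∖ ∅ = {lima, november}.


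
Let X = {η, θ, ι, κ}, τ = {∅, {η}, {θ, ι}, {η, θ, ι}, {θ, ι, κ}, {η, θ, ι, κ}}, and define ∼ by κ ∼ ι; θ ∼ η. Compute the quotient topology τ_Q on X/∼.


X/∼ = {[η=θ], [ι=κ]}; |τ_Q| = 2.

Equivalence classes: [η=θ], [ι=κ].
Quotient map π: X → X/∼ sends η ↦ [η=θ], θ ↦ [η=θ], ι ↦ [ι=κ], κ ↦ [ι=κ].
For each subset V ⊆ X/∼, compute π^{-1}(V) ⊆ X and check whether π^{-1}(V) ∈ τ. V is open in τ_Q iff π^{-1}(V) ∈ τ.
  V = {}: π^{-1}(V) = ∅ ∈ τ ✓.
  V = {[η=θ]}: π^{-1}(V) = {η, θ} ∉ τ ✗.
  V = {[ι=κ]}: π^{-1}(V) = {ι, κ} ∉ τ ✗.
  V = {[η=θ], [ι=κ]}: π^{-1}(V) = {η, θ, ι, κ} ∈ τ ✓.
Open sets in the quotient: τ_Q = {{}, {[η=θ], [ι=κ]}} (2 elements).


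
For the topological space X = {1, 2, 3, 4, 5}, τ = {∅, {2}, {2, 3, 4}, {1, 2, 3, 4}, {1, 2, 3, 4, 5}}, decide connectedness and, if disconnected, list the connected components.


(X, τ) is connected.

Find clopen sets (U ∈ τ with X ∖ U ∈ τ):
  U = ∅, X ∖ U = {1, 2, 3, 4, 5} — both open, so U is clopen.
  U = {1, 2, 3, 4, 5}, X ∖ U = ∅ — both open, so U is clopen.
Only trivial clopens (∅ and X) exist, so (X, τ) is connected.
Compute connected components by grouping points that agree on all clopens:
  component: {1, 2, 3, 4, 5}


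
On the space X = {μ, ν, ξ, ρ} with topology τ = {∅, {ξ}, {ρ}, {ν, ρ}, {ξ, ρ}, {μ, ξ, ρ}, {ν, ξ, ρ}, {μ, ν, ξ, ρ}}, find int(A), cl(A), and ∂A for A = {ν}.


int(A) = ∅, cl(A) = {ν}, ∂A = {ν}.

Closed sets in (X, τ) are complements of opens:
  closed(X, τ) = {∅, {μ}, {ν}, {μ, ν}, {μ, ξ}, {μ, ν, ξ}, {μ, ν, ρ}, {μ, ν, ξ, ρ}}.
int(A) = ⋃ {U ∈ τ : U ⊆ A}. Opens contained in A: ∅.
Taking the union of these: int(A) = ∅.
cl(A) = ⋂ {C closed : A ⊆ C}. Closed sets containing A: {ν}, {μ, ν}, {μ, ν, ξ}, {μ, ν, ρ}, {μ, ν, ξ, ρ}.
Intersecting these: cl(A) = {ν}.
∂A = cl(A) ∖ int(A) = {ν} ∖ ∅ = {ν}.


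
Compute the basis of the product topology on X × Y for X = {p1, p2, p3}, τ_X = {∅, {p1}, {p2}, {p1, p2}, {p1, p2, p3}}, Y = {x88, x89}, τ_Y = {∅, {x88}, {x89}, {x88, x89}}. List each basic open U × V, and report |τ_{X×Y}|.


Basis B = {∅ × ∅, {p1} × {x88}, {p1} × {x89}, {p2} × {x88}, {p2} × {x89}, {p1} × {x88, x89}, {p1, p2} × {x88}, {p1, p2} × {x89}, {p2} × {x88, x89}, {p1, p2, p3} × {x88}, {p1, p2, p3} × {x89}, {p1, p2} × {x88, x89}, {p1, p2, p3} × {x88, x89}}; |τ_{X×Y}| = 25.

Enumerate products U × V with U ∈ τ_X, V ∈ τ_Y (deduplicated):
  ∅ × ∅ = {} (∅)
  {p1} × {x88} = {(p1,x88)}
  {p1} × {x89} = {(p1,x89)}
  {p2} × {x88} = {(p2,x88)}
  {p2} × {x89} = {(p2,x89)}
  {p1} × {x88, x89} = {(p1,x88), (p1,x89)}
  {p1, p2} × {x88} = {(p1,x88), (p2,x88)}
  {p1, p2} × {x89} = {(p1,x89), (p2,x89)}
  {p2} × {x88, x89} = {(p2,x88), (p2,x89)}
  {p1, p2, p3} × {x88} = {(p1,x88), (p2,x88), (p3,x88)}
  {p1, p2, p3} × {x89} = {(p1,x89), (p2,x89), (p3,x89)}
  {p1, p2} × {x88, x89} = {(p1,x88), (p1,x89), (p2,x88), (p2,x89)}
  {p1, p2, p3} × {x88, x89} = {(p1,x88), (p1,x89), (p2,x88), (p2,x89), (p3,x88), (p3,x89)}
These 13 distinct sets form the basis B.
Close under arbitrary unions to get τ_{X×Y}; counting gives |τ_{X×Y}| = 25.


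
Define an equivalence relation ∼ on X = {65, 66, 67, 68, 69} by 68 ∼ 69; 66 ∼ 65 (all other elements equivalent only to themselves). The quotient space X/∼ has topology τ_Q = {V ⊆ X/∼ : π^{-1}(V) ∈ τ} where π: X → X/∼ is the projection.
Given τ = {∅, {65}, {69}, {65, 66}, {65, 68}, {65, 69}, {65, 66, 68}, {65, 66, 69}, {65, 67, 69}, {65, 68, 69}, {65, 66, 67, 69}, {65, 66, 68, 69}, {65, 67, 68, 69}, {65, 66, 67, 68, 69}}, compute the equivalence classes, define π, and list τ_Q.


X/∼ = {[65=66], [67], [68=69]}; |τ_Q| = 4.

Equivalence classes: [65=66], [67], [68=69].
Quotient map π: X → X/∼ sends 65 ↦ [65=66], 66 ↦ [65=66], 67 ↦ [67], 68 ↦ [68=69], 69 ↦ [68=69].
For each subset V ⊆ X/∼, compute π^{-1}(V) ⊆ X and check whether π^{-1}(V) ∈ τ. V is open in τ_Q iff π^{-1}(V) ∈ τ.
  V = {}: π^{-1}(V) = ∅ ∈ τ ✓.
  V = {[65=66]}: π^{-1}(V) = {65, 66} ∈ τ ✓.
  V = {[67]}: π^{-1}(V) = {67} ∉ τ ✗.
  V = {[65=66], [67]}: π^{-1}(V) = {65, 66, 67} ∉ τ ✗.
  V = {[68=69]}: π^{-1}(V) = {68, 69} ∉ τ ✗.
  V = {[65=66], [68=69]}: π^{-1}(V) = {65, 66, 68, 69} ∈ τ ✓.
  V = {[67], [68=69]}: π^{-1}(V) = {67, 68, 69} ∉ τ ✗.
  V = {[65=66], [67], [68=69]}: π^{-1}(V) = {65, 66, 67, 68, 69} ∈ τ ✓.
Open sets in the quotient: τ_Q = {{}, {[65=66]}, {[65=66], [68=69]}, {[65=66], [67], [68=69]}} (4 elements).


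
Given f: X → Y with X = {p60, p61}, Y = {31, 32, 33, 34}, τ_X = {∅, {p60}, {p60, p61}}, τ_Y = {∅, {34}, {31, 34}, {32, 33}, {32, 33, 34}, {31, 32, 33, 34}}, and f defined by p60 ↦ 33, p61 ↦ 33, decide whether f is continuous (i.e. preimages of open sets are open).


f IS continuous.

Compute f^{-1}(U) for each U ∈ τ_Y:
  U = ∅: f^{-1}(U) = ∅ ∈ τ_X ✓.
  U = {34}: f^{-1}(U) = ∅ ∈ τ_X ✓.
  U = {31, 34}: f^{-1}(U) = ∅ ∈ τ_X ✓.
  U = {32, 33}: f^{-1}(U) = {p60, p61} ∈ τ_X ✓.
  U = {32, 33, 34}: f^{-1}(U) = {p60, p61} ∈ τ_X ✓.
  U = {31, 32, 33, 34}: f^{-1}(U) = {p60, p61} ∈ τ_X ✓.
Every preimage lies in τ_X, so f IS continuous.


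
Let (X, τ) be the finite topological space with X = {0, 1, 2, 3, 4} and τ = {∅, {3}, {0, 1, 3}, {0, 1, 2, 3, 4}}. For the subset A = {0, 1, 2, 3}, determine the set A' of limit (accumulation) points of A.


A' = {0, 1, 2, 4}

For each x ∈ X, list the open sets U ∈ τ with x ∈ U, then check whether U ∩ (A ∖ {x}) ≠ ∅ for every such U.
  x = 0: opens ∋ x are {0, 1, 3}, {0, 1, 2, 3, 4}; each meets A ∖ {0}, so x IS a limit point.
  x = 1: opens ∋ x are {0, 1, 3}, {0, 1, 2, 3, 4}; each meets A ∖ {1}, so x IS a limit point.
  x = 2: opens ∋ x are {0, 1, 2, 3, 4}; each meets A ∖ {2}, so x IS a limit point.
  x = 3: open {3} ∋ x has {3} ∩ (A ∖ {3}) = ∅, so x is NOT a limit point.
  x = 4: opens ∋ x are {0, 1, 2, 3, 4}; each meets A ∖ {4}, so x IS a limit point.
Collecting: A' = {0, 1, 2, 4}.


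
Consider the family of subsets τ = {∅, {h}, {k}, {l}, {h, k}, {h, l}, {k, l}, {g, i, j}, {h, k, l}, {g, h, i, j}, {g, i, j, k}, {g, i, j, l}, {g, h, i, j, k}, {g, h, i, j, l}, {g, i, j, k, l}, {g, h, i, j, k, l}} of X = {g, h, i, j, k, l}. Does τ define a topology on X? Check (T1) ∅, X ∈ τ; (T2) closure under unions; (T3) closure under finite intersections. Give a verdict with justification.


τ IS a topology on X.

Axiom (T1): ∅ ∈ τ? Yes; X ∈ τ? Yes.
Axiom (T2/T3): check pairwise unions and intersections of members of τ.
All pairwise intersections and unions checked — each lies in τ. Therefore τ satisfies (T1), (T2), (T3): it IS a topology on X.


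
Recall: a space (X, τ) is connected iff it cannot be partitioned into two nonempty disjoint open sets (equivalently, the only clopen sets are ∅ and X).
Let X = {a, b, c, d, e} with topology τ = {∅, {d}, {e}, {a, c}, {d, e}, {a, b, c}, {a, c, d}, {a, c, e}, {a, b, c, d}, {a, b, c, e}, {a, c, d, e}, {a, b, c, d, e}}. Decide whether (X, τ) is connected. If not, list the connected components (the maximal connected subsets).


(X, τ) is disconnected; components = [{d}, {e}, {a, b, c}].

Find clopen sets (U ∈ τ with X ∖ U ∈ τ):
  U = ∅, X ∖ U = {a, b, c, d, e} — both open, so U is clopen.
  U = {d}, X ∖ U = {a, b, c, e} — both open, so U is clopen.
  U = {e}, X ∖ U = {a, b, c, d} — both open, so U is clopen.
  U = {d, e}, X ∖ U = {a, b, c} — both open, so U is clopen.
  U = {a, b, c}, X ∖ U = {d, e} — both open, so U is clopen.
  U = {a, b, c, d}, X ∖ U = {e} — both open, so U is clopen.
  U = {a, b, c, e}, X ∖ U = {d} — both open, so U is clopen.
  U = {a, b, c, d, e}, X ∖ U = ∅ — both open, so U is clopen.
Nontrivial clopen(s) exist: e.g. {a, b, c, e}. So (X, τ) is disconnected.
Compute connected components by grouping points that agree on all clopens:
  component: {d}
  component: {e}
  component: {a, b, c}


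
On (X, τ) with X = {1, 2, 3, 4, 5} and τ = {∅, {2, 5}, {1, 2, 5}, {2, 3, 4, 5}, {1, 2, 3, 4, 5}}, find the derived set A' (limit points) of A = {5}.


A' = {1, 2, 3, 4}

For each x ∈ X, list the open sets U ∈ τ with x ∈ U, then check whether U ∩ (A ∖ {x}) ≠ ∅ for every such U.
  x = 1: opens ∋ x are {1, 2, 5}, {1, 2, 3, 4, 5}; each meets A ∖ {1}, so x IS a limit point.
  x = 2: opens ∋ x are {2, 5}, {1, 2, 5}, {2, 3, 4, 5}, {1, 2, 3, 4, 5}; each meets A ∖ {2}, so x IS a limit point.
  x = 3: opens ∋ x are {2, 3, 4, 5}, {1, 2, 3, 4, 5}; each meets A ∖ {3}, so x IS a limit point.
  x = 4: opens ∋ x are {2, 3, 4, 5}, {1, 2, 3, 4, 5}; each meets A ∖ {4}, so x IS a limit point.
  x = 5: open {2, 5} ∋ x has {2, 5} ∩ (A ∖ {5}) = ∅, so x is NOT a limit point.
Collecting: A' = {1, 2, 3, 4}.


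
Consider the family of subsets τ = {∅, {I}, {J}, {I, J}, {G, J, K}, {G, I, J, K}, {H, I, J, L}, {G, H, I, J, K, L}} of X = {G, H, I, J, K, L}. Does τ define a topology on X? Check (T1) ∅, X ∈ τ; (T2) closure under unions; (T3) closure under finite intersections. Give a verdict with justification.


τ IS a topology on X.

Axiom (T1): ∅ ∈ τ? Yes; X ∈ τ? Yes.
Axiom (T2/T3): check pairwise unions and intersections of members of τ.
All pairwise intersections and unions checked — each lies in τ. Therefore τ satisfies (T1), (T2), (T3): it IS a topology on X.


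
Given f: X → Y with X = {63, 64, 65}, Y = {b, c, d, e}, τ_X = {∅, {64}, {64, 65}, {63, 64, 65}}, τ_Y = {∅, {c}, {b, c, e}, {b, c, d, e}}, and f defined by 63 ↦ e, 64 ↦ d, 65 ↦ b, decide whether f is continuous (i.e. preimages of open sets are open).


f is NOT continuous.

Compute f^{-1}(U) for each U ∈ τ_Y:
  U = ∅: f^{-1}(U) = ∅ ∈ τ_X ✓.
  U = {c}: f^{-1}(U) = ∅ ∈ τ_X ✓.
  U = {b, c, e}: f^{-1}(U) = {63, 65} ∉ τ_X ✗.
  U = {b, c, d, e}: f^{-1}(U) = {63, 64, 65} ∈ τ_X ✓.
Found U = {b, c, e} with f^{-1}(U) = {63, 65} not in τ_X. Therefore f is NOT continuous.


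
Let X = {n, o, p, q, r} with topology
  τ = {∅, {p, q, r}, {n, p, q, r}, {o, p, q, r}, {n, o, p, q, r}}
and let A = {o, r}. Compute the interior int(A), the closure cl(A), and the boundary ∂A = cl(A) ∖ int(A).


int(A) = ∅, cl(A) = {n, o, p, q, r}, ∂A = {n, o, p, q, r}.

Closed sets in (X, τ) are complements of opens:
  closed(X, τ) = {∅, {n}, {o}, {n, o}, {n, o, p, q, r}}.
int(A) = ⋃ {U ∈ τ : U ⊆ A}. Opens contained in A: ∅.
Taking the union of these: int(A) = ∅.
cl(A) = ⋂ {C closed : A ⊆ C}. Closed sets containing A: {n, o, p, q, r}.
Intersecting these: cl(A) = {n, o, p, q, r}.
∂A = cl(A) ∖ int(A) = {n, o, p, q, r} ∖ ∅ = {n, o, p, q, r}.


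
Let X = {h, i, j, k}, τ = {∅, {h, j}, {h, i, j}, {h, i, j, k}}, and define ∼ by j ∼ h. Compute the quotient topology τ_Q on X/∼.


X/∼ = {[h=j], [i], [k]}; |τ_Q| = 4.

Equivalence classes: [h=j], [i], [k].
Quotient map π: X → X/∼ sends h ↦ [h=j], i ↦ [i], j ↦ [h=j], k ↦ [k].
For each subset V ⊆ X/∼, compute π^{-1}(V) ⊆ X and check whether π^{-1}(V) ∈ τ. V is open in τ_Q iff π^{-1}(V) ∈ τ.
  V = {}: π^{-1}(V) = ∅ ∈ τ ✓.
  V = {[h=j]}: π^{-1}(V) = {h, j} ∈ τ ✓.
  V = {[i]}: π^{-1}(V) = {i} ∉ τ ✗.
  V = {[h=j], [i]}: π^{-1}(V) = {h, i, j} ∈ τ ✓.
  V = {[k]}: π^{-1}(V) = {k} ∉ τ ✗.
  V = {[h=j], [k]}: π^{-1}(V) = {h, j, k} ∉ τ ✗.
  V = {[i], [k]}: π^{-1}(V) = {i, k} ∉ τ ✗.
  V = {[h=j], [i], [k]}: π^{-1}(V) = {h, i, j, k} ∈ τ ✓.
Open sets in the quotient: τ_Q = {{}, {[h=j]}, {[h=j], [i]}, {[h=j], [i], [k]}} (4 elements).


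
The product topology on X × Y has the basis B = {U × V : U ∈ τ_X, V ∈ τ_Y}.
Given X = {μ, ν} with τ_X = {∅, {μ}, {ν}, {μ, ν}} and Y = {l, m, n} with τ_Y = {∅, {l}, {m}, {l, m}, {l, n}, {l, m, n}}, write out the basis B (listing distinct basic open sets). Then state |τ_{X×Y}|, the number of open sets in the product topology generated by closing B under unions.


Basis B = {∅ × ∅, {μ} × {l}, {μ} × {m}, {ν} × {l}, {ν} × {m}, {μ} × {l, m}, {μ} × {l, n}, {μ, ν} × {l}, {μ, ν} × {m}, {ν} × {l, m}, {ν} × {l, n}, {μ} × {l, m, n}, {ν} × {l, m, n}, {μ, ν} × {l, m}, {μ, ν} × {l, n}, {μ, ν} × {l, m, n}}; |τ_{X×Y}| = 36.

Enumerate products U × V with U ∈ τ_X, V ∈ τ_Y (deduplicated):
  ∅ × ∅ = {} (∅)
  {μ} × {l} = {(μ,l)}
  {μ} × {m} = {(μ,m)}
  {ν} × {l} = {(ν,l)}
  {ν} × {m} = {(ν,m)}
  {μ} × {l, m} = {(μ,l), (μ,m)}
  {μ} × {l, n} = {(μ,l), (μ,n)}
  {μ, ν} × {l} = {(μ,l), (ν,l)}
  {μ, ν} × {m} = {(μ,m), (ν,m)}
  {ν} × {l, m} = {(ν,l), (ν,m)}
  {ν} × {l, n} = {(ν,l), (ν,n)}
  {μ} × {l, m, n} = {(μ,l), (μ,m), (μ,n)}
  {ν} × {l, m, n} = {(ν,l), (ν,m), (ν,n)}
  {μ, ν} × {l, m} = {(μ,l), (μ,m), (ν,l), (ν,m)}
  {μ, ν} × {l, n} = {(μ,l), (μ,n), (ν,l), (ν,n)}
  {μ, ν} × {l, m, n} = {(μ,l), (μ,m), (μ,n), (ν,l), (ν,m), (ν,n)}
These 16 distinct sets form the basis B.
Close under arbitrary unions to get τ_{X×Y}; counting gives |τ_{X×Y}| = 36.


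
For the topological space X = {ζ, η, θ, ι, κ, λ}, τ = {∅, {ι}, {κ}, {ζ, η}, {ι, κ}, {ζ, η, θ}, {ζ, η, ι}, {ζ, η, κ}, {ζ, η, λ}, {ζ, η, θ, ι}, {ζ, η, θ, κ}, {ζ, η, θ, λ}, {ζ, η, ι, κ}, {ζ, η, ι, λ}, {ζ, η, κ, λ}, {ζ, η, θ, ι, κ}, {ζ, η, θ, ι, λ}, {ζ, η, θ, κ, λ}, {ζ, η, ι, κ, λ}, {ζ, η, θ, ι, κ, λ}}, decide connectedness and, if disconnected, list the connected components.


(X, τ) is disconnected; components = [{ι}, {κ}, {ζ, η, θ, λ}].

Find clopen sets (U ∈ τ with X ∖ U ∈ τ):
  U = ∅, X ∖ U = {ζ, η, θ, ι, κ, λ} — both open, so U is clopen.
  U = {ι}, X ∖ U = {ζ, η, θ, κ, λ} — both open, so U is clopen.
  U = {κ}, X ∖ U = {ζ, η, θ, ι, λ} — both open, so U is clopen.
  U = {ι, κ}, X ∖ U = {ζ, η, θ, λ} — both open, so U is clopen.
  U = {ζ, η, θ, λ}, X ∖ U = {ι, κ} — both open, so U is clopen.
  U = {ζ, η, θ, ι, λ}, X ∖ U = {κ} — both open, so U is clopen.
  U = {ζ, η, θ, κ, λ}, X ∖ U = {ι} — both open, so U is clopen.
  U = {ζ, η, θ, ι, κ, λ}, X ∖ U = ∅ — both open, so U is clopen.
Nontrivial clopen(s) exist: e.g. {ι}. So (X, τ) is disconnected.
Compute connected components by grouping points that agree on all clopens:
  component: {ι}
  component: {κ}
  component: {ζ, η, θ, λ}


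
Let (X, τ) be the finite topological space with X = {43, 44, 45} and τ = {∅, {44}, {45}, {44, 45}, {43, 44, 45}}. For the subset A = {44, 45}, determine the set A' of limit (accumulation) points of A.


A' = {43}

For each x ∈ X, list the open sets U ∈ τ with x ∈ U, then check whether U ∩ (A ∖ {x}) ≠ ∅ for every such U.
  x = 43: opens ∋ x are {43, 44, 45}; each meets A ∖ {43}, so x IS a limit point.
  x = 44: open {44} ∋ x has {44} ∩ (A ∖ {44}) = ∅, so x is NOT a limit point.
  x = 45: open {45} ∋ x has {45} ∩ (A ∖ {45}) = ∅, so x is NOT a limit point.
Collecting: A' = {43}.


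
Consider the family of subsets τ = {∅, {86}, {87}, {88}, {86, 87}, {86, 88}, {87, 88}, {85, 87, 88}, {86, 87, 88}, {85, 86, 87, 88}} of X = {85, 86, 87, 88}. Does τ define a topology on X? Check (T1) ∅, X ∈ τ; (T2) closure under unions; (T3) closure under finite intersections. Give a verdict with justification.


τ IS a topology on X.

Axiom (T1): ∅ ∈ τ? Yes; X ∈ τ? Yes.
Axiom (T2/T3): check pairwise unions and intersections of members of τ.
All pairwise intersections and unions checked — each lies in τ. Therefore τ satisfies (T1), (T2), (T3): it IS a topology on X.


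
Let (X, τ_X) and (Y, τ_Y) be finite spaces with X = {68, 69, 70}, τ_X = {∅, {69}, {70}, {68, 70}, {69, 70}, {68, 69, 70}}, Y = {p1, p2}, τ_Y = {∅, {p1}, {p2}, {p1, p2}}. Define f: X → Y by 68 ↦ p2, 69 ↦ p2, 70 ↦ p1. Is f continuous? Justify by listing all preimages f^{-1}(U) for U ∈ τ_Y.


f is NOT continuous.

Compute f^{-1}(U) for each U ∈ τ_Y:
  U = ∅: f^{-1}(U) = ∅ ∈ τ_X ✓.
  U = {p1}: f^{-1}(U) = {70} ∈ τ_X ✓.
  U = {p2}: f^{-1}(U) = {68, 69} ∉ τ_X ✗.
  U = {p1, p2}: f^{-1}(U) = {68, 69, 70} ∈ τ_X ✓.
Found U = {p2} with f^{-1}(U) = {68, 69} not in τ_X. Therefore f is NOT continuous.


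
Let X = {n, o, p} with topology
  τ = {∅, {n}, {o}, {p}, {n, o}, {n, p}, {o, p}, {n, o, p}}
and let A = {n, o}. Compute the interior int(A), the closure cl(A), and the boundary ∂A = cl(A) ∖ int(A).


int(A) = {n, o}, cl(A) = {n, o}, ∂A = ∅.

Closed sets in (X, τ) are complements of opens:
  closed(X, τ) = {∅, {n}, {o}, {p}, {n, o}, {n, p}, {o, p}, {n, o, p}}.
int(A) = ⋃ {U ∈ τ : U ⊆ A}. Opens contained in A: ∅, {n}, {o}, {n, o}.
Taking the union of these: int(A) = {n, o}.
cl(A) = ⋂ {C closed : A ⊆ C}. Closed sets containing A: {n, o}, {n, o, p}.
Intersecting these: cl(A) = {n, o}.
∂A = cl(A) ∖ int(A) = {n, o} ∖ {n, o} = ∅.


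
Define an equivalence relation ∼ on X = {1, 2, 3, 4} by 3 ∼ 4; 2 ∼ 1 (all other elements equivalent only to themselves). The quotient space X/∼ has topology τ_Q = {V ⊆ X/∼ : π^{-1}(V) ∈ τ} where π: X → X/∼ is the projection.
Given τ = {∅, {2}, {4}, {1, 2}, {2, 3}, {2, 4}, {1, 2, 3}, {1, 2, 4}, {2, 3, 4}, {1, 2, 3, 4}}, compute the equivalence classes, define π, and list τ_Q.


X/∼ = {[1=2], [3=4]}; |τ_Q| = 3.

Equivalence classes: [1=2], [3=4].
Quotient map π: X → X/∼ sends 1 ↦ [1=2], 2 ↦ [1=2], 3 ↦ [3=4], 4 ↦ [3=4].
For each subset V ⊆ X/∼, compute π^{-1}(V) ⊆ X and check whether π^{-1}(V) ∈ τ. V is open in τ_Q iff π^{-1}(V) ∈ τ.
  V = {}: π^{-1}(V) = ∅ ∈ τ ✓.
  V = {[1=2]}: π^{-1}(V) = {1, 2} ∈ τ ✓.
  V = {[3=4]}: π^{-1}(V) = {3, 4} ∉ τ ✗.
  V = {[1=2], [3=4]}: π^{-1}(V) = {1, 2, 3, 4} ∈ τ ✓.
Open sets in the quotient: τ_Q = {{}, {[1=2]}, {[1=2], [3=4]}} (3 elements).


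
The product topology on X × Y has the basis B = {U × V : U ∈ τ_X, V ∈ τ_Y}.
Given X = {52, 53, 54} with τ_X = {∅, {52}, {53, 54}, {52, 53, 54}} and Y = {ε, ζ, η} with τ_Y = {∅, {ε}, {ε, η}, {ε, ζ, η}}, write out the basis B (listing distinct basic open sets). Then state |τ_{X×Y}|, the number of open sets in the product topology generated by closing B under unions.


Basis B = {∅ × ∅, {52} × {ε}, {52} × {ε, η}, {53, 54} × {ε}, {52} × {ε, ζ, η}, {52, 53, 54} × {ε}, {53, 54} × {ε, η}, {52, 53, 54} × {ε, η}, {53, 54} × {ε, ζ, η}, {52, 53, 54} × {ε, ζ, η}}; |τ_{X×Y}| = 16.

Enumerate products U × V with U ∈ τ_X, V ∈ τ_Y (deduplicated):
  ∅ × ∅ = {} (∅)
  {52} × {ε} = {(52,ε)}
  {52} × {ε, η} = {(52,ε), (52,η)}
  {53, 54} × {ε} = {(53,ε), (54,ε)}
  {52} × {ε, ζ, η} = {(52,ε), (52,ζ), (52,η)}
  {52, 53, 54} × {ε} = {(52,ε), (53,ε), (54,ε)}
  {53, 54} × {ε, η} = {(53,ε), (53,η), (54,ε), (54,η)}
  {52, 53, 54} × {ε, η} = {(52,ε), (52,η), (53,ε), (53,η), (54,ε), (54,η)}
  {53, 54} × {ε, ζ, η} = {(53,ε), (53,ζ), (53,η), (54,ε), (54,ζ), (54,η)}
  {52, 53, 54} × {ε, ζ, η} = {(52,ε), (52,ζ), (52,η), (53,ε), (53,ζ), (53,η), (54,ε), (54,ζ), (54,η)}
These 10 distinct sets form the basis B.
Close under arbitrary unions to get τ_{X×Y}; counting gives |τ_{X×Y}| = 16.


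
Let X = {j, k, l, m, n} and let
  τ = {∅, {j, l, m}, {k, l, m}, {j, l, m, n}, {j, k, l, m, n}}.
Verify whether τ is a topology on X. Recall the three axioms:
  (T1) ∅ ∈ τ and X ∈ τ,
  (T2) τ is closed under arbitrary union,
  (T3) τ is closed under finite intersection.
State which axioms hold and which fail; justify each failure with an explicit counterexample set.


τ is NOT a topology on X.

Axiom (T1): ∅ ∈ τ? Yes; X ∈ τ? Yes.
Axiom (T2/T3): check pairwise unions and intersections of members of τ.
Counterexample for (T3): {j, l, m} ∩ {k, l, m} = {l, m} ∉ τ. Therefore τ is NOT a topology.


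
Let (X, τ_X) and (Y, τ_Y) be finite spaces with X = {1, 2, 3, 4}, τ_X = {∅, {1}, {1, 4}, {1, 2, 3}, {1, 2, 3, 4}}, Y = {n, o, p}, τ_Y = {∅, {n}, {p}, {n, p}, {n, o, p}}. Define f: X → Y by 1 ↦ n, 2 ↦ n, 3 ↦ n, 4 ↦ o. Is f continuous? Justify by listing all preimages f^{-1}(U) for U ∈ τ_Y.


f IS continuous.

Compute f^{-1}(U) for each U ∈ τ_Y:
  U = ∅: f^{-1}(U) = ∅ ∈ τ_X ✓.
  U = {n}: f^{-1}(U) = {1, 2, 3} ∈ τ_X ✓.
  U = {p}: f^{-1}(U) = ∅ ∈ τ_X ✓.
  U = {n, p}: f^{-1}(U) = {1, 2, 3} ∈ τ_X ✓.
  U = {n, o, p}: f^{-1}(U) = {1, 2, 3, 4} ∈ τ_X ✓.
Every preimage lies in τ_X, so f IS continuous.


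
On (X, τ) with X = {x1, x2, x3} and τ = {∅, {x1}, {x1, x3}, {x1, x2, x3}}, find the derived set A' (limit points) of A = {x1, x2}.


A' = {x2, x3}

For each x ∈ X, list the open sets U ∈ τ with x ∈ U, then check whether U ∩ (A ∖ {x}) ≠ ∅ for every such U.
  x = x1: open {x1} ∋ x has {x1} ∩ (A ∖ {x1}) = ∅, so x is NOT a limit point.
  x = x2: opens ∋ x are {x1, x2, x3}; each meets A ∖ {x2}, so x IS a limit point.
  x = x3: opens ∋ x are {x1, x3}, {x1, x2, x3}; each meets A ∖ {x3}, so x IS a limit point.
Collecting: A' = {x2, x3}.


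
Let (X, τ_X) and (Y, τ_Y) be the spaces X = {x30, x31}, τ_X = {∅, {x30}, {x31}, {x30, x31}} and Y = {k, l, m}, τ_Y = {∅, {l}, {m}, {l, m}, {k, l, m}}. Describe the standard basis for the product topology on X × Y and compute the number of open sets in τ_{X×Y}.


Basis B = {∅ × ∅, {x30} × {l}, {x30} × {m}, {x31} × {l}, {x31} × {m}, {x30} × {l, m}, {x30, x31} × {l}, {x30, x31} × {m}, {x31} × {l, m}, {x30} × {k, l, m}, {x31} × {k, l, m}, {x30, x31} × {l, m}, {x30, x31} × {k, l, m}}; |τ_{X×Y}| = 25.

Enumerate products U × V with U ∈ τ_X, V ∈ τ_Y (deduplicated):
  ∅ × ∅ = {} (∅)
  {x30} × {l} = {(x30,l)}
  {x30} × {m} = {(x30,m)}
  {x31} × {l} = {(x31,l)}
  {x31} × {m} = {(x31,m)}
  {x30} × {l, m} = {(x30,l), (x30,m)}
  {x30, x31} × {l} = {(x30,l), (x31,l)}
  {x30, x31} × {m} = {(x30,m), (x31,m)}
  {x31} × {l, m} = {(x31,l), (x31,m)}
  {x30} × {k, l, m} = {(x30,k), (x30,l), (x30,m)}
  {x31} × {k, l, m} = {(x31,k), (x31,l), (x31,m)}
  {x30, x31} × {l, m} = {(x30,l), (x30,m), (x31,l), (x31,m)}
  {x30, x31} × {k, l, m} = {(x30,k), (x30,l), (x30,m), (x31,k), (x31,l), (x31,m)}
These 13 distinct sets form the basis B.
Close under arbitrary unions to get τ_{X×Y}; counting gives |τ_{X×Y}| = 25.


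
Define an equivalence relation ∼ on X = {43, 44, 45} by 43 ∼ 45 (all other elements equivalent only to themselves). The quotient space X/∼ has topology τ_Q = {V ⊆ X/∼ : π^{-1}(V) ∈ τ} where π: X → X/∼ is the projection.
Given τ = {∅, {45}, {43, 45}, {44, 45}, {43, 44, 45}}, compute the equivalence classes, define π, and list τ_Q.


X/∼ = {[43=45], [44]}; |τ_Q| = 3.

Equivalence classes: [43=45], [44].
Quotient map π: X → X/∼ sends 43 ↦ [43=45], 44 ↦ [44], 45 ↦ [43=45].
For each subset V ⊆ X/∼, compute π^{-1}(V) ⊆ X and check whether π^{-1}(V) ∈ τ. V is open in τ_Q iff π^{-1}(V) ∈ τ.
  V = {}: π^{-1}(V) = ∅ ∈ τ ✓.
  V = {[43=45]}: π^{-1}(V) = {43, 45} ∈ τ ✓.
  V = {[44]}: π^{-1}(V) = {44} ∉ τ ✗.
  V = {[43=45], [44]}: π^{-1}(V) = {43, 44, 45} ∈ τ ✓.
Open sets in the quotient: τ_Q = {{}, {[43=45]}, {[43=45], [44]}} (3 elements).


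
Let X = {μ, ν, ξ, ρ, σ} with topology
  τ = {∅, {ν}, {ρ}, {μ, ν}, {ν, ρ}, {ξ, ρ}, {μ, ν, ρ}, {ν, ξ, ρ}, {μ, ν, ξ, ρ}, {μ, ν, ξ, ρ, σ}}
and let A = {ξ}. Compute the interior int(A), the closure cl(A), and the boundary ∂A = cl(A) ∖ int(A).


int(A) = ∅, cl(A) = {ξ, σ}, ∂A = {ξ, σ}.

Closed sets in (X, τ) are complements of opens:
  closed(X, τ) = {∅, {σ}, {μ, σ}, {ξ, σ}, {μ, ν, σ}, {μ, ξ, σ}, {ξ, ρ, σ}, {μ, ν, ξ, σ}, {μ, ξ, ρ, σ}, {μ, ν, ξ, ρ, σ}}.
int(A) = ⋃ {U ∈ τ : U ⊆ A}. Opens contained in A: ∅.
Taking the union of these: int(A) = ∅.
cl(A) = ⋂ {C closed : A ⊆ C}. Closed sets containing A: {ξ, σ}, {μ, ξ, σ}, {ξ, ρ, σ}, {μ, ν, ξ, σ}, {μ, ξ, ρ, σ}, {μ, ν, ξ, ρ, σ}.
Intersecting these: cl(A) = {ξ, σ}.
∂A = cl(A) ∖ int(A) = {ξ, σ} ∖ ∅ = {ξ, σ}.


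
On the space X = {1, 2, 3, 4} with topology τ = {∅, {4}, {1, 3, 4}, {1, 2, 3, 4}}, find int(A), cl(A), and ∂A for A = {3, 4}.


int(A) = {4}, cl(A) = {1, 2, 3, 4}, ∂A = {1, 2, 3}.

Closed sets in (X, τ) are complements of opens:
  closed(X, τ) = {∅, {2}, {1, 2, 3}, {1, 2, 3, 4}}.
int(A) = ⋃ {U ∈ τ : U ⊆ A}. Opens contained in A: ∅, {4}.
Taking the union of these: int(A) = {4}.
cl(A) = ⋂ {C closed : A ⊆ C}. Closed sets containing A: {1, 2, 3, 4}.
Intersecting these: cl(A) = {1, 2, 3, 4}.
∂A = cl(A) ∖ int(A) = {1, 2, 3, 4} ∖ {4} = {1, 2, 3}.


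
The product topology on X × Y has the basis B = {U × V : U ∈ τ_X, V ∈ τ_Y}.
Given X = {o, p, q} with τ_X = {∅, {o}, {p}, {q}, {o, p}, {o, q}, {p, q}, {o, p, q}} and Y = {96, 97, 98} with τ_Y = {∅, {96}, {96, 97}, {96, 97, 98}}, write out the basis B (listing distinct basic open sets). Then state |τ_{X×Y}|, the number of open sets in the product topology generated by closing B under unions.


Basis B = {∅ × ∅, {o} × {96}, {p} × {96}, {q} × {96}, {o} × {96, 97}, {o, p} × {96}, {o, q} × {96}, {p} × {96, 97}, {p, q} × {96}, {q} × {96, 97}, {o} × {96, 97, 98}, {o, p, q} × {96}, {p} × {96, 97, 98}, {q} × {96, 97, 98}, {o, p} × {96, 97}, {o, q} × {96, 97}, {p, q} × {96, 97}, {o, p} × {96, 97, 98}, {o, q} × {96, 97, 98}, {o, p, q} × {96, 97}, {p, q} × {96, 97, 98}, {o, p, q} × {96, 97, 98}}; |τ_{X×Y}| = 64.

Enumerate products U × V with U ∈ τ_X, V ∈ τ_Y (deduplicated):
  ∅ × ∅ = {} (∅)
  {o} × {96} = {(o,96)}
  {p} × {96} = {(p,96)}
  {q} × {96} = {(q,96)}
  {o} × {96, 97} = {(o,96), (o,97)}
  {o, p} × {96} = {(o,96), (p,96)}
  {o, q} × {96} = {(o,96), (q,96)}
  {p} × {96, 97} = {(p,96), (p,97)}
  {p, q} × {96} = {(p,96), (q,96)}
  {q} × {96, 97} = {(q,96), (q,97)}
  {o} × {96, 97, 98} = {(o,96), (o,97), (o,98)}
  {o, p, q} × {96} = {(o,96), (p,96), (q,96)}
  {p} × {96, 97, 98} = {(p,96), (p,97), (p,98)}
  {q} × {96, 97, 98} = {(q,96), (q,97), (q,98)}
  {o, p} × {96, 97} = {(o,96), (o,97), (p,96), (p,97)}
  {o, q} × {96, 97} = {(o,96), (o,97), (q,96), (q,97)}
  {p, q} × {96, 97} = {(p,96), (p,97), (q,96), (q,97)}
  {o, p} × {96, 97, 98} = {(o,96), (o,97), (o,98), (p,96), (p,97), (p,98)}
  {o, q} × {96, 97, 98} = {(o,96), (o,97), (o,98), (q,96), (q,97), (q,98)}
  {o, p, q} × {96, 97} = {(o,96), (o,97), (p,96), (p,97), (q,96), (q,97)}
  {p, q} × {96, 97, 98} = {(p,96), (p,97), (p,98), (q,96), (q,97), (q,98)}
  {o, p, q} × {96, 97, 98} = {(o,96), (o,97), (o,98), (p,96), (p,97), (p,98), (q,96), (q,97), (q,98)}
These 22 distinct sets form the basis B.
Close under arbitrary unions to get τ_{X×Y}; counting gives |τ_{X×Y}| = 64.
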